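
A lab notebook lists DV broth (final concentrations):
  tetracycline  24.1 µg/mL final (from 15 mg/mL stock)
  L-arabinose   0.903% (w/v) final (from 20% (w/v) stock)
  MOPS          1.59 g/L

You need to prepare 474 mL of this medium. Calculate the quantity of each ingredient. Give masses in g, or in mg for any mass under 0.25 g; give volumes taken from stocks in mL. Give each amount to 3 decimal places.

tetracycline 0.762 mL; L-arabinose 21.401 mL; MOPS 0.754 g

Scale factor relative to 1 L: 0.474.
tetracycline: dilute stock: 24.1 µg/mL × 474 mL ÷ 15000 µg/mL = 0.762 mL
L-arabinose: C1V1 = C2V2 → 0.903% ÷ 20% × 474 mL = 21.401 mL
MOPS: 1.59 g/L × 0.474 L = 0.754 g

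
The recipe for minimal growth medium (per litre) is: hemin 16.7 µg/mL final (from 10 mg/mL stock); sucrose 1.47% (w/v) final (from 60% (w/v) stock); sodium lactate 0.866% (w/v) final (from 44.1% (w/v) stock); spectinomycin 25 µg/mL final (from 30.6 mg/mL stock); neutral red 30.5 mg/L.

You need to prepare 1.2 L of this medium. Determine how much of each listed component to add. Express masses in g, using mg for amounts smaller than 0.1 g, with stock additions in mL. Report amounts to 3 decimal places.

Working volume: 1.2 L.
hemin: dilute stock: 16.7 µg/mL × 1200 mL ÷ 10000 µg/mL = 2.004 mL
sucrose: V = C2·V2/C1 = 1.47% ÷ 60% × 1200 mL = 29.400 mL
sodium lactate: C1V1 = C2V2 → 0.866% ÷ 44.1% × 1200 mL = 23.565 mL
spectinomycin: dilute stock: 25 µg/mL × 1200 mL ÷ 30600 µg/mL = 0.980 mL
neutral red: 30.5 mg/L × 1.2 L = 36.600 mg

hemin 2.004 mL; sucrose 29.400 mL; sodium lactate 23.565 mL; spectinomycin 0.980 mL; neutral red 36.600 mg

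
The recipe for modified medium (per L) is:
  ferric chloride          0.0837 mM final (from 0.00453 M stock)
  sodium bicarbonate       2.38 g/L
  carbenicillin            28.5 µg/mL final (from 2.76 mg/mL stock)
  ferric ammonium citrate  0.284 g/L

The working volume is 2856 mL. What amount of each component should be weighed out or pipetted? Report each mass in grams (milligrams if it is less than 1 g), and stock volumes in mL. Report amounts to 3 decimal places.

ferric chloride 52.770 mL; sodium bicarbonate 6.797 g; carbenicillin 29.491 mL; ferric ammonium citrate 811.104 mg

Scale factor relative to 1 L: 2.856.
ferric chloride: dilute stock: 0.0837 mM × 2856 mL ÷ 4.53 mM = 52.770 mL
sodium bicarbonate: 2.38 g/L × 2.856 L = 6.797 g
carbenicillin: dilute stock: 28.5 µg/mL × 2856 mL ÷ 2760 µg/mL = 29.491 mL
ferric ammonium citrate: 0.284 g/L × 2.856 L = 0.811104 g = 811.104 mg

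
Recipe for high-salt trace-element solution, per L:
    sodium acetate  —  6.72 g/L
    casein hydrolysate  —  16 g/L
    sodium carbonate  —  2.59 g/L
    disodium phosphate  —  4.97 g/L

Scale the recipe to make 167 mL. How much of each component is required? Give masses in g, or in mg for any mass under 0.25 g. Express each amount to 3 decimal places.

Target volume = 167 mL = 0.167 L.
sodium acetate: 6.72 g/L × 0.167 L = 1.122 g
casein hydrolysate: 16 g/L × 0.167 L = 2.672 g
sodium carbonate: 2.59 g/L × 0.167 L = 0.433 g
disodium phosphate: 4.97 g/L × 0.167 L = 0.830 g

sodium acetate 1.122 g; casein hydrolysate 2.672 g; sodium carbonate 0.433 g; disodium phosphate 0.830 g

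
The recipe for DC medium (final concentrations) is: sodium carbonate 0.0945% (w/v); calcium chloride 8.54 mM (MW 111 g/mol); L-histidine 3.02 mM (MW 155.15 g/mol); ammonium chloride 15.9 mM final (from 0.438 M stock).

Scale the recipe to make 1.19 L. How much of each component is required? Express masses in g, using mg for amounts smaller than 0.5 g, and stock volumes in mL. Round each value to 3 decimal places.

sodium carbonate 1.125 g; calcium chloride 1.128 g; L-histidine 0.558 g; ammonium chloride 43.199 mL

Scale factor relative to 1 L: 1.19.
sodium carbonate: 0.0945 g per 100 mL × 1190 mL ÷ 100 = 1.125 g
calcium chloride: 8.54 mmol/L × 111 g/mol × 1.19 L ÷ 1000 = 1.128 g
L-histidine: 3.02 mmol/L × 155.15 g/mol × 1.19 L ÷ 1000 = 0.558 g
ammonium chloride: V = C2·V2/C1 = 15.9 mM × 1190 mL ÷ 438 mM = 43.199 mL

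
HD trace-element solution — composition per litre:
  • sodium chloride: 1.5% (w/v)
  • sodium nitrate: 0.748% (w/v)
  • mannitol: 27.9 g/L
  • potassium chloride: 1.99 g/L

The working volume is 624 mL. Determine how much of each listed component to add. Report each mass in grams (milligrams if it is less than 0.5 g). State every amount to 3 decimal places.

sodium chloride 9.360 g; sodium nitrate 4.668 g; mannitol 17.410 g; potassium chloride 1.242 g

Working volume: 624 mL = 0.624 L.
sodium chloride: 1.5 g per 100 mL × 624 mL ÷ 100 = 9.360 g
sodium nitrate: 0.748 g per 100 mL × 624 mL ÷ 100 = 4.668 g
mannitol: 27.9 g/L × 0.624 L = 17.410 g
potassium chloride: 1.99 g/L × 0.624 L = 1.242 g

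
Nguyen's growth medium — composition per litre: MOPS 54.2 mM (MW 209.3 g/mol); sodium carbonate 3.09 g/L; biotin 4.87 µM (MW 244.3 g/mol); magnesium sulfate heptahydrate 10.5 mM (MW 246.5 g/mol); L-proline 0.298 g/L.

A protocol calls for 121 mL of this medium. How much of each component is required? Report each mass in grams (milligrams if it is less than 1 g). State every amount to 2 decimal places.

MOPS 1.37 g; sodium carbonate 373.89 mg; biotin 0.14 mg; magnesium sulfate heptahydrate 313.18 mg; L-proline 36.06 mg

Scale factor relative to 1 L: 0.121.
MOPS: 54.2 mmol/L × 209.3 g/mol × 0.121 L ÷ 1000 = 1.37 g
sodium carbonate: 3.09 g/L × 0.121 L = 0.37389 g = 373.89 mg
biotin: 4.87 µmol/L × 244.3 g/mol × 0.121 L ÷ 1000 = 0.14 mg
magnesium sulfate heptahydrate: 10.5 mmol/L × 246.5 mg/mmol × 0.121 L = 313.18 mg
L-proline: 0.298 g/L × 0.121 L = 0.036058 g = 36.06 mg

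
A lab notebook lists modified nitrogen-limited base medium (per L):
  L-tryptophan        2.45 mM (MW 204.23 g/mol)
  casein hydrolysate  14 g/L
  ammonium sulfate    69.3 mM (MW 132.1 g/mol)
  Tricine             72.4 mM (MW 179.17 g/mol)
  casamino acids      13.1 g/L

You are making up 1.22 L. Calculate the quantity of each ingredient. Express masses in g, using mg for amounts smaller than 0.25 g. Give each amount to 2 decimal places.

Scale factor relative to 1 L: 1.22.
L-tryptophan: 2.45 mmol/L × 204.23 g/mol × 1.22 L ÷ 1000 = 0.61 g
casein hydrolysate: 14 g/L × 1.22 L = 17.08 g
ammonium sulfate: 69.3 mmol/L × 132.1 g/mol × 1.22 L ÷ 1000 = 11.17 g
Tricine: 72.4 mmol/L × 179.17 g/mol × 1.22 L ÷ 1000 = 15.83 g
casamino acids: 13.1 g/L × 1.22 L = 15.98 g

L-tryptophan 0.61 g; casein hydrolysate 17.08 g; ammonium sulfate 11.17 g; Tricine 15.83 g; casamino acids 15.98 g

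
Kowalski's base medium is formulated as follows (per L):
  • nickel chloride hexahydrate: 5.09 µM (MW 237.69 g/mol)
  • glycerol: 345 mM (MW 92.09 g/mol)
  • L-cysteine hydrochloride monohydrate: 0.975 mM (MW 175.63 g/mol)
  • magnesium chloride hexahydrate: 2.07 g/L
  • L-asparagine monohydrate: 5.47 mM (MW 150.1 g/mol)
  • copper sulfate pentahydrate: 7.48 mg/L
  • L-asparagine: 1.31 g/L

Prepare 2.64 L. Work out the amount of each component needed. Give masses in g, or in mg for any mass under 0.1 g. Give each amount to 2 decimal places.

Scale factor relative to 1 L: 2.64.
nickel chloride hexahydrate: 5.09 µmol/L × 237.69 g/mol × 2.64 L ÷ 1000 = 3.19 mg
glycerol: 345 mmol/L × 92.09 g/mol × 2.64 L ÷ 1000 = 83.88 g
L-cysteine hydrochloride monohydrate: 0.975 mmol/L × 175.63 g/mol × 2.64 L ÷ 1000 = 0.45 g
magnesium chloride hexahydrate: 2.07 g/L × 2.64 L = 5.46 g
L-asparagine monohydrate: 5.47 mmol/L × 150.1 g/mol × 2.64 L ÷ 1000 = 2.17 g
copper sulfate pentahydrate: 7.48 mg/L × 2.64 L = 19.75 mg
L-asparagine: 1.31 g/L × 2.64 L = 3.46 g

nickel chloride hexahydrate 3.19 mg; glycerol 83.88 g; L-cysteine hydrochloride monohydrate 0.45 g; magnesium chloride hexahydrate 5.46 g; L-asparagine monohydrate 2.17 g; copper sulfate pentahydrate 19.75 mg; L-asparagine 3.46 g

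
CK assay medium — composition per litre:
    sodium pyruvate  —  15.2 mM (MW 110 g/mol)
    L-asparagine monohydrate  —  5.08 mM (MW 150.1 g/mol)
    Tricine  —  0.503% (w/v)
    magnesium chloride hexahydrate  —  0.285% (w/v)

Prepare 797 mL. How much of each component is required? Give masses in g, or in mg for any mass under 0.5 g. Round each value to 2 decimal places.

sodium pyruvate 1.33 g; L-asparagine monohydrate 0.61 g; Tricine 4.01 g; magnesium chloride hexahydrate 2.27 g

Scale factor relative to 1 L: 0.797.
sodium pyruvate: 15.2 mmol/L × 110 g/mol × 0.797 L ÷ 1000 = 1.33 g
L-asparagine monohydrate: 5.08 mmol/L × 150.1 g/mol × 0.797 L ÷ 1000 = 0.61 g
Tricine: 0.503 g per 100 mL × 797 mL ÷ 100 = 4.01 g
magnesium chloride hexahydrate: 0.285 g per 100 mL × 797 mL ÷ 100 = 2.27 g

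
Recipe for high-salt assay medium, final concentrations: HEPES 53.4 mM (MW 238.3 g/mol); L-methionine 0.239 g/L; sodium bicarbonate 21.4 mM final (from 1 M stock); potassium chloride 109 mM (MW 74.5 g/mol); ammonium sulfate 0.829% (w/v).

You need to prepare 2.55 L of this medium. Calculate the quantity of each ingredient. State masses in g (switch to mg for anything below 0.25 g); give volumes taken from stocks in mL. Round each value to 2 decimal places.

HEPES 32.45 g; L-methionine 0.61 g; sodium bicarbonate 54.57 mL; potassium chloride 20.71 g; ammonium sulfate 21.14 g

Scale factor relative to 1 L: 2.55.
HEPES: 53.4 mmol/L × 238.3 g/mol × 2.55 L ÷ 1000 = 32.45 g
L-methionine: 0.239 g/L × 2.55 L = 0.61 g
sodium bicarbonate: V = C2·V2/C1 = 21.4 mM × 2550 mL ÷ 1000 mM = 54.57 mL
potassium chloride: 109 mmol/L × 74.5 g/mol × 2.55 L ÷ 1000 = 20.71 g
ammonium sulfate: 0.829% w/v = 8.29 g/L → 8.29 × 2.55 L = 21.14 g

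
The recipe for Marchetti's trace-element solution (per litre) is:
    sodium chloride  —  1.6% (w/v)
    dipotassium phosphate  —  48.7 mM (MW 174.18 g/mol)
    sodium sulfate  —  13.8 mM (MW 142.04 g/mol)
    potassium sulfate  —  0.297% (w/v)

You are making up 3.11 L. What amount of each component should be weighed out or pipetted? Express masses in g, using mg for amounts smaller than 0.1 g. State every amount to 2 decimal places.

sodium chloride 49.76 g; dipotassium phosphate 26.38 g; sodium sulfate 6.10 g; potassium sulfate 9.24 g

Working volume: 3.11 L.
sodium chloride: 1.6% w/v = 16 g/L → 16 × 3.11 L = 49.76 g
dipotassium phosphate: 48.7 mmol/L × 174.18 g/mol × 3.11 L ÷ 1000 = 26.38 g
sodium sulfate: 13.8 mmol/L × 142.04 g/mol × 3.11 L ÷ 1000 = 6.10 g
potassium sulfate: 0.297 g per 100 mL × 3110 mL ÷ 100 = 9.24 g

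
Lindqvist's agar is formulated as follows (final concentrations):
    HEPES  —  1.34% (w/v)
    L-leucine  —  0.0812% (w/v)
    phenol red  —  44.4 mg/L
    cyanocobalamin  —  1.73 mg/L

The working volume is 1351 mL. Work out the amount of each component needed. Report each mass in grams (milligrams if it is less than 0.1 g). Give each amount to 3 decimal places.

Target volume = 1351 mL = 1.351 L.
HEPES: 1.34% w/v = 13.4 g/L → 13.4 × 1.351 L = 18.103 g
L-leucine: 0.0812% w/v = 0.812 g/L → 0.812 × 1.351 L = 1.097 g
phenol red: 44.4 mg/L × 1.351 L = 59.984 mg
cyanocobalamin: 1.73 mg/L × 1.351 L = 2.337 mg

HEPES 18.103 g; L-leucine 1.097 g; phenol red 59.984 mg; cyanocobalamin 2.337 mg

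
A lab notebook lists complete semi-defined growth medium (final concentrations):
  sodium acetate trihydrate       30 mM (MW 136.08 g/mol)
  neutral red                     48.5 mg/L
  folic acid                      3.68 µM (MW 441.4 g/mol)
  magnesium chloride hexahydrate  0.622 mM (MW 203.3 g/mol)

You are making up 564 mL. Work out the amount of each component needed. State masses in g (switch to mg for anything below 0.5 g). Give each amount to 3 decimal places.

sodium acetate trihydrate 2.302 g; neutral red 27.354 mg; folic acid 0.916 mg; magnesium chloride hexahydrate 71.319 mg

Scale factor relative to 1 L: 0.564.
sodium acetate trihydrate: 30 mmol/L × 136.08 g/mol × 0.564 L ÷ 1000 = 2.302 g
neutral red: 48.5 mg/L × 0.564 L = 27.354 mg
folic acid: 3.68 µmol/L × 441.4 g/mol × 0.564 L ÷ 1000 = 0.916 mg
magnesium chloride hexahydrate: 0.622 mmol/L × 203.3 mg/mmol × 0.564 L = 71.319 mg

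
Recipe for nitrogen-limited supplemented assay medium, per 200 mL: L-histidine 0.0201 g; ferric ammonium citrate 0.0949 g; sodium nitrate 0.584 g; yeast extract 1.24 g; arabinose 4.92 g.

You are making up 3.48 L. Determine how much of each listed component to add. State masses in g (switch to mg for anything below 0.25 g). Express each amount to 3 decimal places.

L-histidine 0.350 g; ferric ammonium citrate 1.651 g; sodium nitrate 10.162 g; yeast extract 21.576 g; arabinose 85.608 g

Ratio of target to recipe volume: 3480 / 200 = 17.4.
L-histidine: 0.0201 g × (3480 mL / 200 mL) = 0.350 g
ferric ammonium citrate: 0.0949 g × (3480 mL / 200 mL) = 1.651 g
sodium nitrate: 0.584 g × (3480 mL / 200 mL) = 10.162 g
yeast extract: 1.24 g × (3480 mL / 200 mL) = 21.576 g
arabinose: 4.92 g × (3480 mL / 200 mL) = 85.608 g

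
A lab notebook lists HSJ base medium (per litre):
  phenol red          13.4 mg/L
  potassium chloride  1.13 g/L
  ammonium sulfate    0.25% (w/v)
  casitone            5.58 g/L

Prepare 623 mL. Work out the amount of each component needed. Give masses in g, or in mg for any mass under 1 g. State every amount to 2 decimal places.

phenol red 8.35 mg; potassium chloride 703.99 mg; ammonium sulfate 1.56 g; casitone 3.48 g

Scale factor relative to 1 L: 0.623.
phenol red: 13.4 mg/L × 0.623 L = 8.35 mg
potassium chloride: 1.13 g/L × 0.623 L = 0.70399 g = 703.99 mg
ammonium sulfate: 0.25% w/v = 2.5 g/L → 2.5 × 0.623 L = 1.56 g
casitone: 5.58 g/L × 0.623 L = 3.48 g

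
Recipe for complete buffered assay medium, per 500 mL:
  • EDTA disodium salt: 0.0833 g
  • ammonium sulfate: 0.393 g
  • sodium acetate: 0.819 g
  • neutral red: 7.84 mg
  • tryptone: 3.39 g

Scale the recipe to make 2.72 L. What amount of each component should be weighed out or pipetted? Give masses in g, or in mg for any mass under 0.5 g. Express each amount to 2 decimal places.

Ratio of target to recipe volume: 2720 / 500 = 5.44.
EDTA disodium salt: 0.0833 g × (2720 mL / 500 mL) = 0.453152 g = 453.15 mg
ammonium sulfate: 0.393 g × (2720 mL / 500 mL) = 2.14 g
sodium acetate: 0.819 g × (2720 mL / 500 mL) = 4.46 g
neutral red: 7.84 mg × (2720 mL / 500 mL) = 42.65 mg
tryptone: 3.39 g × (2720 mL / 500 mL) = 18.44 g

EDTA disodium salt 453.15 mg; ammonium sulfate 2.14 g; sodium acetate 4.46 g; neutral red 42.65 mg; tryptone 18.44 g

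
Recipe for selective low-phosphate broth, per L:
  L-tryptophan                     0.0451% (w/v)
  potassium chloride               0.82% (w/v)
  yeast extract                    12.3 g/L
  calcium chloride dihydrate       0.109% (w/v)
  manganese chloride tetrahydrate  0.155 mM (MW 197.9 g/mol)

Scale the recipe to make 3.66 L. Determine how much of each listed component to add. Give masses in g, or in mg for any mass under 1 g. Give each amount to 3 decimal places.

L-tryptophan 1.651 g; potassium chloride 30.012 g; yeast extract 45.018 g; calcium chloride dihydrate 3.989 g; manganese chloride tetrahydrate 112.269 mg

Scale factor relative to 1 L: 3.66.
L-tryptophan: 0.0451 g per 100 mL × 3660 mL ÷ 100 = 1.651 g
potassium chloride: 0.82% w/v = 8.2 g/L → 8.2 × 3.66 L = 30.012 g
yeast extract: 12.3 g/L × 3.66 L = 45.018 g
calcium chloride dihydrate: 0.109 g per 100 mL × 3660 mL ÷ 100 = 3.989 g
manganese chloride tetrahydrate: 0.155 mmol/L × 197.9 mg/mmol × 3.66 L = 112.269 mg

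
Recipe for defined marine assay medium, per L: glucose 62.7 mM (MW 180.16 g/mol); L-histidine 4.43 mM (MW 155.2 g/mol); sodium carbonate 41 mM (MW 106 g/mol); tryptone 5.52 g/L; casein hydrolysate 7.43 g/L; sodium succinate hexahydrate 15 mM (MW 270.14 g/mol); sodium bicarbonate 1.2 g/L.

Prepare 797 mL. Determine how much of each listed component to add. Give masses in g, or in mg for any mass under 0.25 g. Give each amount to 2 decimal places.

Working volume: 797 mL = 0.797 L.
glucose: 62.7 mmol/L × 180.16 g/mol × 0.797 L ÷ 1000 = 9.00 g
L-histidine: 4.43 mmol/L × 155.2 g/mol × 0.797 L ÷ 1000 = 0.55 g
sodium carbonate: 41 mmol/L × 106 g/mol × 0.797 L ÷ 1000 = 3.46 g
tryptone: 5.52 g/L × 0.797 L = 4.40 g
casein hydrolysate: 7.43 g/L × 0.797 L = 5.92 g
sodium succinate hexahydrate: 15 mmol/L × 270.14 g/mol × 0.797 L ÷ 1000 = 3.23 g
sodium bicarbonate: 1.2 g/L × 0.797 L = 0.96 g

glucose 9.00 g; L-histidine 0.55 g; sodium carbonate 3.46 g; tryptone 4.40 g; casein hydrolysate 5.92 g; sodium succinate hexahydrate 3.23 g; sodium bicarbonate 0.96 g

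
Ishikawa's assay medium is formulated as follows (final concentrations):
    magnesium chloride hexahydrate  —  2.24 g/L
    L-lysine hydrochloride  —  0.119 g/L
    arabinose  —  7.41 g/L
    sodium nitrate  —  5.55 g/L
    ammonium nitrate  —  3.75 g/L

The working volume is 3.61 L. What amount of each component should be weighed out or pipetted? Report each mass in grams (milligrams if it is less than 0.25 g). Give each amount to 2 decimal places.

Scale factor relative to 1 L: 3.61.
magnesium chloride hexahydrate: 2.24 g/L × 3.61 L = 8.09 g
L-lysine hydrochloride: 0.119 g/L × 3.61 L = 0.43 g
arabinose: 7.41 g/L × 3.61 L = 26.75 g
sodium nitrate: 5.55 g/L × 3.61 L = 20.04 g
ammonium nitrate: 3.75 g/L × 3.61 L = 13.54 g

magnesium chloride hexahydrate 8.09 g; L-lysine hydrochloride 0.43 g; arabinose 26.75 g; sodium nitrate 20.04 g; ammonium nitrate 13.54 g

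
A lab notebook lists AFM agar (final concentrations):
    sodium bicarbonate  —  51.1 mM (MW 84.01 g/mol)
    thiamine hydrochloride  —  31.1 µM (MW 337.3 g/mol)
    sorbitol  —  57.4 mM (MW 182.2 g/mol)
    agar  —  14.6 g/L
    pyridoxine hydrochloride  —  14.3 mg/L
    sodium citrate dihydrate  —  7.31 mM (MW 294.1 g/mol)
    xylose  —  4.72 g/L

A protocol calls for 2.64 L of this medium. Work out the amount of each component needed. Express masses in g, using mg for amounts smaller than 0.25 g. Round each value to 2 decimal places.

sodium bicarbonate 11.33 g; thiamine hydrochloride 27.69 mg; sorbitol 27.61 g; agar 38.54 g; pyridoxine hydrochloride 37.75 mg; sodium citrate dihydrate 5.68 g; xylose 12.46 g

Scale factor relative to 1 L: 2.64.
sodium bicarbonate: 51.1 mmol/L × 84.01 g/mol × 2.64 L ÷ 1000 = 11.33 g
thiamine hydrochloride: 31.1 µmol/L × 337.3 g/mol × 2.64 L ÷ 1000 = 27.69 mg
sorbitol: 57.4 mmol/L × 182.2 g/mol × 2.64 L ÷ 1000 = 27.61 g
agar: 14.6 g/L × 2.64 L = 38.54 g
pyridoxine hydrochloride: 14.3 mg/L × 2.64 L = 37.75 mg
sodium citrate dihydrate: 7.31 mmol/L × 294.1 g/mol × 2.64 L ÷ 1000 = 5.68 g
xylose: 4.72 g/L × 2.64 L = 12.46 g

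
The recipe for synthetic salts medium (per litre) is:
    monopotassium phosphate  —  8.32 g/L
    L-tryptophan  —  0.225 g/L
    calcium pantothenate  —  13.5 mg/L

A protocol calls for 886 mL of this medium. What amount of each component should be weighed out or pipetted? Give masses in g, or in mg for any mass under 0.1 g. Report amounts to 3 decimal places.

Target volume = 886 mL = 0.886 L.
monopotassium phosphate: 8.32 g/L × 0.886 L = 7.372 g
L-tryptophan: 0.225 g/L × 0.886 L = 0.199 g
calcium pantothenate: 13.5 mg/L × 0.886 L = 11.961 mg

monopotassium phosphate 7.372 g; L-tryptophan 0.199 g; calcium pantothenate 11.961 mg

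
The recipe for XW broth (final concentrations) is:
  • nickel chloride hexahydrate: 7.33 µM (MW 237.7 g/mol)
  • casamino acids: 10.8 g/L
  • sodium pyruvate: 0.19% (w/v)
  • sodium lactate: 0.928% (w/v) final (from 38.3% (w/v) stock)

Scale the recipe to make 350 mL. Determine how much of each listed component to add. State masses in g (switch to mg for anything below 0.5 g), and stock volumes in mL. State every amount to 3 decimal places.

nickel chloride hexahydrate 0.610 mg; casamino acids 3.780 g; sodium pyruvate 0.665 g; sodium lactate 8.480 mL

Working volume: 350 mL = 0.35 L.
nickel chloride hexahydrate: 7.33 µmol/L × 237.7 g/mol × 0.35 L ÷ 1000 = 0.610 mg
casamino acids: 10.8 g/L × 0.35 L = 3.780 g
sodium pyruvate: 0.19% w/v = 1.9 g/L → 1.9 × 0.35 L = 0.665 g
sodium lactate: C1V1 = C2V2 → 0.928% ÷ 38.3% × 350 mL = 8.480 mL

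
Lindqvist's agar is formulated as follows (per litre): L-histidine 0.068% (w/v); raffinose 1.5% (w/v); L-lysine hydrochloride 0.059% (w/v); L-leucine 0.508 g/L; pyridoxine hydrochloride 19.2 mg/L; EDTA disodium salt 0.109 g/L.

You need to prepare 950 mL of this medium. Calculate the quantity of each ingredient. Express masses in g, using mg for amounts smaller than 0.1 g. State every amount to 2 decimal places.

L-histidine 0.65 g; raffinose 14.25 g; L-lysine hydrochloride 0.56 g; L-leucine 0.48 g; pyridoxine hydrochloride 18.24 mg; EDTA disodium salt 0.10 g

Scale factor relative to 1 L: 0.95.
L-histidine: 0.068% w/v = 0.68 g/L → 0.68 × 0.95 L = 0.65 g
raffinose: 1.5 g per 100 mL × 950 mL ÷ 100 = 14.25 g
L-lysine hydrochloride: 0.059% w/v = 0.59 g/L → 0.59 × 0.95 L = 0.56 g
L-leucine: 0.508 g/L × 0.95 L = 0.48 g
pyridoxine hydrochloride: 19.2 mg/L × 0.95 L = 18.24 mg
EDTA disodium salt: 0.109 g/L × 0.95 L = 0.10 g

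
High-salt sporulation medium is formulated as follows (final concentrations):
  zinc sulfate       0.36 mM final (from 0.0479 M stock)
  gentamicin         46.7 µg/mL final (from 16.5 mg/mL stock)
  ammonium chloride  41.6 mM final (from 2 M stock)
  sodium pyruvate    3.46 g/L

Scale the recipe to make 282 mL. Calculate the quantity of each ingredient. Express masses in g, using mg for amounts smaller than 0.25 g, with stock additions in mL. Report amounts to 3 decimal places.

Target volume = 282 mL = 0.282 L.
zinc sulfate: C1V1 = C2V2 → 0.36 mM × 282 mL ÷ 47.9 mM = 2.119 mL
gentamicin: V = C2·V2/C1 = 46.7 µg/mL × 282 mL ÷ 16500 µg/mL = 0.798 mL
ammonium chloride: dilute stock: 41.6 mM × 282 mL ÷ 2000 mM = 5.866 mL
sodium pyruvate: 3.46 g/L × 0.282 L = 0.976 g

zinc sulfate 2.119 mL; gentamicin 0.798 mL; ammonium chloride 5.866 mL; sodium pyruvate 0.976 g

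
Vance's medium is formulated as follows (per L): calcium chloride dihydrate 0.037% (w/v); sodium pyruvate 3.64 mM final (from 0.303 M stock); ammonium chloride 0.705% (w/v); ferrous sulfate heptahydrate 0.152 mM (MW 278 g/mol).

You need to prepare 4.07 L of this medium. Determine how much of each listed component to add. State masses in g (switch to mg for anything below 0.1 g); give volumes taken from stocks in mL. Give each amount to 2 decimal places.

calcium chloride dihydrate 1.51 g; sodium pyruvate 48.89 mL; ammonium chloride 28.69 g; ferrous sulfate heptahydrate 0.17 g

Working volume: 4.07 L.
calcium chloride dihydrate: 0.037 g per 100 mL × 4070 mL ÷ 100 = 1.51 g
sodium pyruvate: V = C2·V2/C1 = 3.64 mM × 4070 mL ÷ 303 mM = 48.89 mL
ammonium chloride: 0.705% w/v = 7.05 g/L → 7.05 × 4.07 L = 28.69 g
ferrous sulfate heptahydrate: 0.152 mmol/L × 278 g/mol × 4.07 L ÷ 1000 = 0.17 g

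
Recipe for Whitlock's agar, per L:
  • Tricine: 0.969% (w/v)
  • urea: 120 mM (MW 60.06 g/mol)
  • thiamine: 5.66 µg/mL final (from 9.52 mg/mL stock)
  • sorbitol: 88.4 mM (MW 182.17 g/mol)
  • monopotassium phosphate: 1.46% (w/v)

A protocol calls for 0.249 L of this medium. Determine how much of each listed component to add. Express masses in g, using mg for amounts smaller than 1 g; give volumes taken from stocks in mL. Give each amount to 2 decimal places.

Working volume: 0.249 L.
Tricine: 0.969 g per 100 mL × 249 mL ÷ 100 = 2.41 g
urea: 120 mmol/L × 60.06 g/mol × 0.249 L ÷ 1000 = 1.79 g
thiamine: V = C2·V2/C1 = 5.66 µg/mL × 249 mL ÷ 9520 µg/mL = 0.15 mL
sorbitol: 88.4 mmol/L × 182.17 g/mol × 0.249 L ÷ 1000 = 4.01 g
monopotassium phosphate: 1.46% w/v = 14.6 g/L → 14.6 × 0.249 L = 3.64 g

Tricine 2.41 g; urea 1.79 g; thiamine 0.15 mL; sorbitol 4.01 g; monopotassium phosphate 3.64 g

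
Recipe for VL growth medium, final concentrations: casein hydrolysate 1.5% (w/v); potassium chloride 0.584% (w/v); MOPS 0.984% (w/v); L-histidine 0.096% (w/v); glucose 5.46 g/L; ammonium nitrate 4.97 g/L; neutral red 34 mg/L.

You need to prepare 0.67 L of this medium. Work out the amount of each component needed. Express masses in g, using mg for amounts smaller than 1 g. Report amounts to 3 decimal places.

Scale factor relative to 1 L: 0.67.
casein hydrolysate: 1.5% w/v = 15 g/L → 15 × 0.67 L = 10.050 g
potassium chloride: 0.584% w/v = 5.84 g/L → 5.84 × 0.67 L = 3.913 g
MOPS: 0.984% w/v = 9.84 g/L → 9.84 × 0.67 L = 6.593 g
L-histidine: 0.096% w/v = 0.96 g/L → 0.96 × 0.67 L = 0.6432 g = 643.200 mg
glucose: 5.46 g/L × 0.67 L = 3.658 g
ammonium nitrate: 4.97 g/L × 0.67 L = 3.330 g
neutral red: 34 mg/L × 0.67 L = 22.780 mg

casein hydrolysate 10.050 g; potassium chloride 3.913 g; MOPS 6.593 g; L-histidine 643.200 mg; glucose 3.658 g; ammonium nitrate 3.330 g; neutral red 22.780 mg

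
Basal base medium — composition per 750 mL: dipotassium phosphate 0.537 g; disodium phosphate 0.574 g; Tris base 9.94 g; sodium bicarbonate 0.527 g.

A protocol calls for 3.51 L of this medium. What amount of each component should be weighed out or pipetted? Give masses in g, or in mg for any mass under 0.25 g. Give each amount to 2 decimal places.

dipotassium phosphate 2.51 g; disodium phosphate 2.69 g; Tris base 46.52 g; sodium bicarbonate 2.47 g

Scale factor = 3510 mL / 750 mL = 4.68.
dipotassium phosphate: 0.537 g × (3510 mL / 750 mL) = 2.51 g
disodium phosphate: 0.574 g × (3510 mL / 750 mL) = 2.69 g
Tris base: 9.94 g × (3510 mL / 750 mL) = 46.52 g
sodium bicarbonate: 0.527 g × (3510 mL / 750 mL) = 2.47 g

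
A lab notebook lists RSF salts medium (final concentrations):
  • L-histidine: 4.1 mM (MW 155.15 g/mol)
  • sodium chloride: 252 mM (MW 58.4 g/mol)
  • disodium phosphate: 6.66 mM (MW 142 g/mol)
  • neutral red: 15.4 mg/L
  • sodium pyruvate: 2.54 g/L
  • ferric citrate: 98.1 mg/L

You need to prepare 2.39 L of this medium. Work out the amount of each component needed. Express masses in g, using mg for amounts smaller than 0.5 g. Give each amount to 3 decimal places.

Scale factor relative to 1 L: 2.39.
L-histidine: 4.1 mmol/L × 155.15 g/mol × 2.39 L ÷ 1000 = 1.520 g
sodium chloride: 252 mmol/L × 58.4 g/mol × 2.39 L ÷ 1000 = 35.173 g
disodium phosphate: 6.66 mmol/L × 142 g/mol × 2.39 L ÷ 1000 = 2.260 g
neutral red: 15.4 mg/L × 2.39 L = 36.806 mg
sodium pyruvate: 2.54 g/L × 2.39 L = 6.071 g
ferric citrate: 98.1 mg/L × 2.39 L = 234.459 mg

L-histidine 1.520 g; sodium chloride 35.173 g; disodium phosphate 2.260 g; neutral red 36.806 mg; sodium pyruvate 6.071 g; ferric citrate 234.459 mg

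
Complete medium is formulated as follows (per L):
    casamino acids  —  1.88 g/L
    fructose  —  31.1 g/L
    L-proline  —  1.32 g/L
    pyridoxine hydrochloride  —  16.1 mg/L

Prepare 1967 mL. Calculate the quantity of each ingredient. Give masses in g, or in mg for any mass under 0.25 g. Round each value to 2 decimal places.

casamino acids 3.70 g; fructose 61.17 g; L-proline 2.60 g; pyridoxine hydrochloride 31.67 mg

Target volume = 1967 mL = 1.967 L.
casamino acids: 1.88 g/L × 1.967 L = 3.70 g
fructose: 31.1 g/L × 1.967 L = 61.17 g
L-proline: 1.32 g/L × 1.967 L = 2.60 g
pyridoxine hydrochloride: 16.1 mg/L × 1.967 L = 31.67 mg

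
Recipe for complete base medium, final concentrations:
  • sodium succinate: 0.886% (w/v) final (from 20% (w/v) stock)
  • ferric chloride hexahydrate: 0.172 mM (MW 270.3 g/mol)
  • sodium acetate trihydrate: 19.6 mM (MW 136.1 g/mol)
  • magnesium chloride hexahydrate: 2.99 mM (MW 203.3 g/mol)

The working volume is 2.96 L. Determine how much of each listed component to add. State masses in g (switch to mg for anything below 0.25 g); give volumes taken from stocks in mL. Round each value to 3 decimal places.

sodium succinate 131.128 mL; ferric chloride hexahydrate 137.615 mg; sodium acetate trihydrate 7.896 g; magnesium chloride hexahydrate 1.799 g

Scale factor relative to 1 L: 2.96.
sodium succinate: C1V1 = C2V2 → 0.886% ÷ 20% × 2960 mL = 131.128 mL
ferric chloride hexahydrate: 0.172 mmol/L × 270.3 mg/mmol × 2.96 L = 137.615 mg
sodium acetate trihydrate: 19.6 mmol/L × 136.1 g/mol × 2.96 L ÷ 1000 = 7.896 g
magnesium chloride hexahydrate: 2.99 mmol/L × 203.3 g/mol × 2.96 L ÷ 1000 = 1.799 g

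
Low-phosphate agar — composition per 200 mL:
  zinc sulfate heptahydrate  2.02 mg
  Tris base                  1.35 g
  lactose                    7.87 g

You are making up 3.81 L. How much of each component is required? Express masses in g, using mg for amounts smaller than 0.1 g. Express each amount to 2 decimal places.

zinc sulfate heptahydrate 38.48 mg; Tris base 25.72 g; lactose 149.92 g

Ratio of target to recipe volume: 3810 / 200 = 19.05.
zinc sulfate heptahydrate: 2.02 mg × (3810 mL / 200 mL) = 38.48 mg
Tris base: 1.35 g × (3810 mL / 200 mL) = 25.72 g
lactose: 7.87 g × (3810 mL / 200 mL) = 149.92 g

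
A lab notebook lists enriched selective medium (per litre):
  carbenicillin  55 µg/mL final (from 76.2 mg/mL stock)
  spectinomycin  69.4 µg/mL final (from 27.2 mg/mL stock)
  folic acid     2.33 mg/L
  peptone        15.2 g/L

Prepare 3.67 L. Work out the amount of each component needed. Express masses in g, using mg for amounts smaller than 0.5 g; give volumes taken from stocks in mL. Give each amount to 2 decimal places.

Working volume: 3.67 L.
carbenicillin: dilute stock: 55 µg/mL × 3670 mL ÷ 76200 µg/mL = 2.65 mL
spectinomycin: dilute stock: 69.4 µg/mL × 3670 mL ÷ 27200 µg/mL = 9.36 mL
folic acid: 2.33 mg/L × 3.67 L = 8.55 mg
peptone: 15.2 g/L × 3.67 L = 55.78 g

carbenicillin 2.65 mL; spectinomycin 9.36 mL; folic acid 8.55 mg; peptone 55.78 g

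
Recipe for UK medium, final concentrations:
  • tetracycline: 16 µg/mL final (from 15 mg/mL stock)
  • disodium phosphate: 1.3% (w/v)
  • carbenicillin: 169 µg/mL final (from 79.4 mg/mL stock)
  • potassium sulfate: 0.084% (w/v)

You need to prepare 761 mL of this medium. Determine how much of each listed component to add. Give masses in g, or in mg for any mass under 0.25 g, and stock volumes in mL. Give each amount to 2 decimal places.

Scale factor relative to 1 L: 0.761.
tetracycline: dilute stock: 16 µg/mL × 761 mL ÷ 15000 µg/mL = 0.81 mL
disodium phosphate: 1.3% w/v = 13 g/L → 13 × 0.761 L = 9.89 g
carbenicillin: V = C2·V2/C1 = 169 µg/mL × 761 mL ÷ 79400 µg/mL = 1.62 mL
potassium sulfate: 0.084 g per 100 mL × 761 mL ÷ 100 = 0.64 g

tetracycline 0.81 mL; disodium phosphate 9.89 g; carbenicillin 1.62 mL; potassium sulfate 0.64 g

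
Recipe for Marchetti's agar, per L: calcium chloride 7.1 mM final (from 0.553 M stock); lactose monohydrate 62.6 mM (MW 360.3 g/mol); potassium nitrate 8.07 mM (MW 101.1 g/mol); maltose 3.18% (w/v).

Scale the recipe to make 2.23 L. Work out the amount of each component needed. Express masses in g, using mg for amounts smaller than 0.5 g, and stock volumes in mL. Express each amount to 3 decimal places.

Scale factor relative to 1 L: 2.23.
calcium chloride: V = C2·V2/C1 = 7.1 mM × 2230 mL ÷ 553 mM = 28.631 mL
lactose monohydrate: 62.6 mmol/L × 360.3 g/mol × 2.23 L ÷ 1000 = 50.297 g
potassium nitrate: 8.07 mmol/L × 101.1 g/mol × 2.23 L ÷ 1000 = 1.819 g
maltose: 3.18% w/v = 31.8 g/L → 31.8 × 2.23 L = 70.914 g

calcium chloride 28.631 mL; lactose monohydrate 50.297 g; potassium nitrate 1.819 g; maltose 70.914 g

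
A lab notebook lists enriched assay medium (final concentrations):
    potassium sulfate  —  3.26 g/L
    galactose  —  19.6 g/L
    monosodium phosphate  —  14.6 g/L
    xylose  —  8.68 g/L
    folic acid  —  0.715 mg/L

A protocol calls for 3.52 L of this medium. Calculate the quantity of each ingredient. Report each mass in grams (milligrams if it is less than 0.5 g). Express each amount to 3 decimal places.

potassium sulfate 11.475 g; galactose 68.992 g; monosodium phosphate 51.392 g; xylose 30.554 g; folic acid 2.517 mg

Scale factor relative to 1 L: 3.52.
potassium sulfate: 3.26 g/L × 3.52 L = 11.475 g
galactose: 19.6 g/L × 3.52 L = 68.992 g
monosodium phosphate: 14.6 g/L × 3.52 L = 51.392 g
xylose: 8.68 g/L × 3.52 L = 30.554 g
folic acid: 0.715 mg/L × 3.52 L = 2.517 mg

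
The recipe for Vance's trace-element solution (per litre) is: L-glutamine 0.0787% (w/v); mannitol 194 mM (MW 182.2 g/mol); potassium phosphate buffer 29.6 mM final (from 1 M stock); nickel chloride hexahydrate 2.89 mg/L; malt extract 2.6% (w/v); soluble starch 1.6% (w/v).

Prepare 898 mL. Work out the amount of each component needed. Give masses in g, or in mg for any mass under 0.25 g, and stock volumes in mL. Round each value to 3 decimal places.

L-glutamine 0.707 g; mannitol 31.741 g; potassium phosphate buffer 26.581 mL; nickel chloride hexahydrate 2.595 mg; malt extract 23.348 g; soluble starch 14.368 g

Working volume: 898 mL = 0.898 L.
L-glutamine: 0.0787 g per 100 mL × 898 mL ÷ 100 = 0.707 g
mannitol: 194 mmol/L × 182.2 g/mol × 0.898 L ÷ 1000 = 31.741 g
potassium phosphate buffer: V = C2·V2/C1 = 29.6 mM × 898 mL ÷ 1000 mM = 26.581 mL
nickel chloride hexahydrate: 2.89 mg/L × 0.898 L = 2.595 mg
malt extract: 2.6% w/v = 26 g/L → 26 × 0.898 L = 23.348 g
soluble starch: 1.6 g per 100 mL × 898 mL ÷ 100 = 14.368 g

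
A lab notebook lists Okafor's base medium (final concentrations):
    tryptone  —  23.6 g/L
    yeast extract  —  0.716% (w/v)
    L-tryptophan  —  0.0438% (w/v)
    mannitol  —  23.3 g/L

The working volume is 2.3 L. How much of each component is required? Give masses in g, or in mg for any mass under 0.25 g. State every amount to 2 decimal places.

tryptone 54.28 g; yeast extract 16.47 g; L-tryptophan 1.01 g; mannitol 53.59 g

Working volume: 2.3 L.
tryptone: 23.6 g/L × 2.3 L = 54.28 g
yeast extract: 0.716 g per 100 mL × 2300 mL ÷ 100 = 16.47 g
L-tryptophan: 0.0438 g per 100 mL × 2300 mL ÷ 100 = 1.01 g
mannitol: 23.3 g/L × 2.3 L = 53.59 g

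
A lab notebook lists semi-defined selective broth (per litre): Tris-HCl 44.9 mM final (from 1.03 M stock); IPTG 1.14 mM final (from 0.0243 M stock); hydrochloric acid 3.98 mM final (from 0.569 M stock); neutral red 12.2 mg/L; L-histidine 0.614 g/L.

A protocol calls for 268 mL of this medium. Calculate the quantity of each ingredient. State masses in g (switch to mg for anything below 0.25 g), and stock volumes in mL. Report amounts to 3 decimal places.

Target volume = 268 mL = 0.268 L.
Tris-HCl: V = C2·V2/C1 = 44.9 mM × 268 mL ÷ 1030 mM = 11.683 mL
IPTG: C1V1 = C2V2 → 1.14 mM × 268 mL ÷ 24.3 mM = 12.573 mL
hydrochloric acid: V = C2·V2/C1 = 3.98 mM × 268 mL ÷ 569 mM = 1.875 mL
neutral red: 12.2 mg/L × 0.268 L = 3.270 mg
L-histidine: 0.614 g/L × 0.268 L = 0.164552 g = 164.552 mg

Tris-HCl 11.683 mL; IPTG 12.573 mL; hydrochloric acid 1.875 mL; neutral red 3.270 mg; L-histidine 164.552 mg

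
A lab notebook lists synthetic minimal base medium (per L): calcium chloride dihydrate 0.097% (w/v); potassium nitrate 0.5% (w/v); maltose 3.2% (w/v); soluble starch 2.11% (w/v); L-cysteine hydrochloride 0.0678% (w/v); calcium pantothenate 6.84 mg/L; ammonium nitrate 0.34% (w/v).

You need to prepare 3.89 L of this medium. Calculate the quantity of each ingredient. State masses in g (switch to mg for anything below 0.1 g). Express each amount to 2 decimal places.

Working volume: 3.89 L.
calcium chloride dihydrate: 0.097% w/v = 0.97 g/L → 0.97 × 3.89 L = 3.77 g
potassium nitrate: 0.5% w/v = 5 g/L → 5 × 3.89 L = 19.45 g
maltose: 3.2 g per 100 mL × 3890 mL ÷ 100 = 124.48 g
soluble starch: 2.11% w/v = 21.1 g/L → 21.1 × 3.89 L = 82.08 g
L-cysteine hydrochloride: 0.0678% w/v = 0.678 g/L → 0.678 × 3.89 L = 2.64 g
calcium pantothenate: 6.84 mg/L × 3.89 L = 26.61 mg
ammonium nitrate: 0.34% w/v = 3.4 g/L → 3.4 × 3.89 L = 13.23 g

calcium chloride dihydrate 3.77 g; potassium nitrate 19.45 g; maltose 124.48 g; soluble starch 82.08 g; L-cysteine hydrochloride 2.64 g; calcium pantothenate 26.61 mg; ammonium nitrate 13.23 g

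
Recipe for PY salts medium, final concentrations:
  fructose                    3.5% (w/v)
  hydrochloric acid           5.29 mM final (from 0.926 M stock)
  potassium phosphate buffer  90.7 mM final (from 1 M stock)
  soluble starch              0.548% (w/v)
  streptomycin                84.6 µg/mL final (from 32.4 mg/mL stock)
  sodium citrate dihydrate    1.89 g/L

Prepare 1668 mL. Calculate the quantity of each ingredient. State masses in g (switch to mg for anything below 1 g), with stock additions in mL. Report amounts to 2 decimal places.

Scale factor relative to 1 L: 1.668.
fructose: 3.5% w/v = 35 g/L → 35 × 1.668 L = 58.38 g
hydrochloric acid: V = C2·V2/C1 = 5.29 mM × 1668 mL ÷ 926 mM = 9.53 mL
potassium phosphate buffer: V = C2·V2/C1 = 90.7 mM × 1668 mL ÷ 1000 mM = 151.29 mL
soluble starch: 0.548% w/v = 5.48 g/L → 5.48 × 1.668 L = 9.14 g
streptomycin: dilute stock: 84.6 µg/mL × 1668 mL ÷ 32400 µg/mL = 4.36 mL
sodium citrate dihydrate: 1.89 g/L × 1.668 L = 3.15 g

fructose 58.38 g; hydrochloric acid 9.53 mL; potassium phosphate buffer 151.29 mL; soluble starch 9.14 g; streptomycin 4.36 mL; sodium citrate dihydrate 3.15 g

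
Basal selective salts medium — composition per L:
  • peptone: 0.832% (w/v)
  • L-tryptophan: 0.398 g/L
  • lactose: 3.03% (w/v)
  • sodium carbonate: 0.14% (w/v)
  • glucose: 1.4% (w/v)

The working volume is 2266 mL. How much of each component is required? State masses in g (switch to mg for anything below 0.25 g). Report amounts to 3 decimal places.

peptone 18.853 g; L-tryptophan 0.902 g; lactose 68.660 g; sodium carbonate 3.172 g; glucose 31.724 g

Working volume: 2266 mL = 2.266 L.
peptone: 0.832 g per 100 mL × 2266 mL ÷ 100 = 18.853 g
L-tryptophan: 0.398 g/L × 2.266 L = 0.902 g
lactose: 3.03 g per 100 mL × 2266 mL ÷ 100 = 68.660 g
sodium carbonate: 0.14 g per 100 mL × 2266 mL ÷ 100 = 3.172 g
glucose: 1.4 g per 100 mL × 2266 mL ÷ 100 = 31.724 g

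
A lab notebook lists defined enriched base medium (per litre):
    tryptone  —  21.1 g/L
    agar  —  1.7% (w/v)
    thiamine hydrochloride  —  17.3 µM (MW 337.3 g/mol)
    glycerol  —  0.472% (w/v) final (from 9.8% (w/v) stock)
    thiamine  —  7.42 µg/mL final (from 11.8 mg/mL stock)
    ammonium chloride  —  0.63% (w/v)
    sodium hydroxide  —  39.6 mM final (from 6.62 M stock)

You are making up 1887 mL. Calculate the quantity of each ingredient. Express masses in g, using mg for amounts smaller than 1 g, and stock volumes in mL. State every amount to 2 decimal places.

tryptone 39.82 g; agar 32.08 g; thiamine hydrochloride 11.01 mg; glycerol 90.88 mL; thiamine 1.19 mL; ammonium chloride 11.89 g; sodium hydroxide 11.29 mL

Target volume = 1887 mL = 1.887 L.
tryptone: 21.1 g/L × 1.887 L = 39.82 g
agar: 1.7% w/v = 17 g/L → 17 × 1.887 L = 32.08 g
thiamine hydrochloride: 17.3 µmol/L × 337.3 g/mol × 1.887 L ÷ 1000 = 11.01 mg
glycerol: C1V1 = C2V2 → 0.472% ÷ 9.8% × 1887 mL = 90.88 mL
thiamine: V = C2·V2/C1 = 7.42 µg/mL × 1887 mL ÷ 11800 µg/mL = 1.19 mL
ammonium chloride: 0.63% w/v = 6.3 g/L → 6.3 × 1.887 L = 11.89 g
sodium hydroxide: dilute stock: 39.6 mM × 1887 mL ÷ 6620 mM = 11.29 mL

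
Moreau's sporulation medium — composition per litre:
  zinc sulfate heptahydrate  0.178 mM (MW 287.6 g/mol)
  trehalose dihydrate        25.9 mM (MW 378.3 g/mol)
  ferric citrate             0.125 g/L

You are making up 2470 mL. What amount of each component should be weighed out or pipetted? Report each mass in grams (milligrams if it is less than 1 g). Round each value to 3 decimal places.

zinc sulfate heptahydrate 126.446 mg; trehalose dihydrate 24.201 g; ferric citrate 308.750 mg

Scale factor relative to 1 L: 2.47.
zinc sulfate heptahydrate: 0.178 mmol/L × 287.6 mg/mmol × 2.47 L = 126.446 mg
trehalose dihydrate: 25.9 mmol/L × 378.3 g/mol × 2.47 L ÷ 1000 = 24.201 g
ferric citrate: 0.125 g/L × 2.47 L = 0.30875 g = 308.750 mg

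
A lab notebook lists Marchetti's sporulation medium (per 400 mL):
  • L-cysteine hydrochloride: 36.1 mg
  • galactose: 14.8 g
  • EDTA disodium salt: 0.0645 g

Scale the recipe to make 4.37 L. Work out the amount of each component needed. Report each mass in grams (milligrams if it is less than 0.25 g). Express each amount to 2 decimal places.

L-cysteine hydrochloride 0.39 g; galactose 161.69 g; EDTA disodium salt 0.70 g

Ratio of target to recipe volume: 4370 / 400 = 10.925.
L-cysteine hydrochloride: 36.1 mg × (4370 mL / 400 mL) = 394.393 mg = 0.39 g
galactose: 14.8 g × (4370 mL / 400 mL) = 161.69 g
EDTA disodium salt: 0.0645 g × (4370 mL / 400 mL) = 0.70 g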